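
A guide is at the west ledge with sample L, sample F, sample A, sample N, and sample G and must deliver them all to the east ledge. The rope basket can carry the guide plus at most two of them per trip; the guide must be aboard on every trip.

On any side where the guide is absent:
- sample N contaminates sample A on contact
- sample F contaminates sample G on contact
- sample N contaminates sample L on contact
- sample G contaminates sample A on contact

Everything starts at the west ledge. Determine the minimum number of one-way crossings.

7

Counting alone: the guide can take at most 2 across per trip to the east ledge, so moving all 5 needs at least 3 loaded trips out, with a return between consecutive ones — at least 5 crossings.
The safety rule pushes this higher. Following every safe sequence of crossings, the most of the 5 that can be at the east ledge as the rope basket arrives there on crossing 5 is 4 — never all 5.
So no plan with fewer than 7 crossings exists, and this one achieves 7:
1. Guide goes to the east ledge with sample G and sample N.
2. Guide goes back to the west ledge alone.
3. Guide goes to the east ledge with sample L.
4. Guide goes back to the west ledge with sample N.
5. Guide goes to the east ledge with sample A and sample F.
6. Guide goes back to the west ledge with sample G.
7. Guide goes to the east ledge with sample G and sample N.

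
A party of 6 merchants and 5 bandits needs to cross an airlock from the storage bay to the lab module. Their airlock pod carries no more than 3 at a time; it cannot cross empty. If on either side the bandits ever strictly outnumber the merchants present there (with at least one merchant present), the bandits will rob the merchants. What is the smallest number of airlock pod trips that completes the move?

9

Counting alone: each trip to the lab module takes at most 3 across and each return brings at least 1 back, so after t trips out (and t−1 returns) at most 3t − (t−1) of the 11 are across; that first reaches 11 at t = 5, so at least 9 crossings are needed.
The plan below uses exactly 9 crossings, so it is optimal:
1. 3 bandits → the lab module.  (the storage bay: 6M 2B; the lab module: 0M 3B)
2. 1 bandit ← the storage bay.  (the storage bay: 6M 3B; the lab module: 0M 2B)
3. 3 merchants → the lab module.  (the storage bay: 3M 3B; the lab module: 3M 2B)
4. 1 merchant ← the storage bay.  (the storage bay: 4M 3B; the lab module: 2M 2B)
5. 2 merchants and 1 bandit → the lab module.  (the storage bay: 2M 2B; the lab module: 4M 3B)
6. 1 merchant ← the storage bay.  (the storage bay: 3M 2B; the lab module: 3M 3B)
7. 2 merchants and 1 bandit → the lab module.  (the storage bay: 1M 1B; the lab module: 5M 4B)
8. 1 merchant ← the storage bay.  (the storage bay: 2M 1B; the lab module: 4M 4B)
9. 2 merchants and 1 bandit → the lab module.  (the storage bay: 0M 0B; the lab module: 6M 5B)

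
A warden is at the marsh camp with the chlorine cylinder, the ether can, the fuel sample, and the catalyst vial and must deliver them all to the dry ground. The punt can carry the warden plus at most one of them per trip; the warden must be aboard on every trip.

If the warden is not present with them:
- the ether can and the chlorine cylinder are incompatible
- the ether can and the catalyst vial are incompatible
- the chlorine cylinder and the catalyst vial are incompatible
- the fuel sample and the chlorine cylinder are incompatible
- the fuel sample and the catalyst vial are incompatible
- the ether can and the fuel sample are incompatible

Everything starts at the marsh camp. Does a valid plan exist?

Whatever the first load, the items left behind include a forbidden pair without the warden. No opening move is safe, so no plan exists.

No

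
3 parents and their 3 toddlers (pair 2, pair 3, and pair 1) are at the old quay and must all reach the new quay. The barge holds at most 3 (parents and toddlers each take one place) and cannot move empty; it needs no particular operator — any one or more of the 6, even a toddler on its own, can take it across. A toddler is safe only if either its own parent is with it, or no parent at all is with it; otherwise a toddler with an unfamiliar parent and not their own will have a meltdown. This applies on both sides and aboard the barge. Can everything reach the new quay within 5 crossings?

Yes — this plan uses 5 crossings (≤ 5):
1. parent 2 and toddler 2 cross → the new quay.
2. parent 2 crosses ← the old quay.
3. parent 1, parent 2, and parent 3 cross → the new quay.
4. toddler 2 crosses ← the old quay.
5. toddler 1, toddler 2, and toddler 3 cross → the new quay.

Yes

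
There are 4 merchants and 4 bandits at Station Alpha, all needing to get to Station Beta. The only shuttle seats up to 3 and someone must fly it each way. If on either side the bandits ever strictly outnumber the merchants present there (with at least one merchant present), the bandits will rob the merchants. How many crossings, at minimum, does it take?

Counting alone: each trip to Station Beta takes at most 3 across and each return brings at least 1 back, so after t trips out (and t−1 returns) at most 3t − (t−1) of the 8 are across; that first reaches 8 at t = 4, so at least 7 crossings are needed.
The safety rule pushes this higher. Following every safe sequence of crossings, the most of the 8 that can be at Station Beta as the shuttle arrives there on crossing 7 is 7 — never all 8.
So no plan with fewer than 9 crossings exists, and this one achieves 9:
1. 2 bandits → Station Beta.  (Station Alpha: 4M 2B; Station Beta: 0M 2B)
2. 1 bandit ← Station Alpha.  (Station Alpha: 4M 3B; Station Beta: 0M 1B)
3. 3 bandits → Station Beta.  (Station Alpha: 4M 0B; Station Beta: 0M 4B)
4. 1 bandit ← Station Alpha.  (Station Alpha: 4M 1B; Station Beta: 0M 3B)
5. 3 merchants → Station Beta.  (Station Alpha: 1M 1B; Station Beta: 3M 3B)
6. 1 merchant and 1 bandit ← Station Alpha.  (Station Alpha: 2M 2B; Station Beta: 2M 2B)
7. 2 merchants → Station Beta.  (Station Alpha: 0M 2B; Station Beta: 4M 2B)
8. 1 bandit ← Station Alpha.  (Station Alpha: 0M 3B; Station Beta: 4M 1B)
9. 3 bandits → Station Beta.  (Station Alpha: 0M 0B; Station Beta: 4M 4B)

9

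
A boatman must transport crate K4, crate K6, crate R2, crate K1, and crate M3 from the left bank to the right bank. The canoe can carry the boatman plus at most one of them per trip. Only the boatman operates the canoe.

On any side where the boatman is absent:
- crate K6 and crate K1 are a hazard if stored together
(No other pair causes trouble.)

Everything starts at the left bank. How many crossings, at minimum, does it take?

9

Counting alone: the boatman can take at most 1 across per trip to the right bank, so moving all 5 needs at least 5 loaded trips out, with a return between consecutive ones — at least 9 crossings.
The plan below uses exactly 9 crossings, so it is optimal:
1. Boatman goes to the right bank with crate K6.  [the left bank: crate K1, crate K4, crate M3, crate R2 | the right bank: crate K6]
2. Boatman goes back to the left bank alone.  [the left bank: crate K1, crate K4, crate M3, crate R2 | the right bank: crate K6]
3. Boatman goes to the right bank with crate K4.  [the left bank: crate K1, crate M3, crate R2 | the right bank: crate K4, crate K6]
4. Boatman goes back to the left bank alone.  [the left bank: crate K1, crate M3, crate R2 | the right bank: crate K4, crate K6]
5. Boatman goes to the right bank with crate R2.  [the left bank: crate K1, crate M3 | the right bank: crate K4, crate K6, crate R2]
6. Boatman goes back to the left bank alone.  [the left bank: crate K1, crate M3 | the right bank: crate K4, crate K6, crate R2]
7. Boatman goes to the right bank with crate M3.  [the left bank: crate K1 | the right bank: crate K4, crate K6, crate M3, crate R2]
8. Boatman goes back to the left bank alone.  [the left bank: crate K1 | the right bank: crate K4, crate K6, crate M3, crate R2]
9. Boatman goes to the right bank with crate K1.  [the left bank: — | the right bank: crate K1, crate K4, crate K6, crate M3, crate R2]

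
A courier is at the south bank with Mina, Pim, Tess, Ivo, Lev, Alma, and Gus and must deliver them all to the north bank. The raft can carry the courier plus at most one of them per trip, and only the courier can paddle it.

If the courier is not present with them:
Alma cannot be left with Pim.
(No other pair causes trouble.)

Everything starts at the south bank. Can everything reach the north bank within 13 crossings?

Yes — this plan uses 13 crossings (≤ 13):
1. Courier goes to the north bank with Pim.  [the south bank: Alma, Gus, Ivo, Lev, Mina, Tess | the north bank: Pim]
2. Courier goes back to the south bank alone.  [the south bank: Alma, Gus, Ivo, Lev, Mina, Tess | the north bank: Pim]
3. Courier goes to the north bank with Mina.  [the south bank: Alma, Gus, Ivo, Lev, Tess | the north bank: Mina, Pim]
4. Courier goes back to the south bank alone.  [the south bank: Alma, Gus, Ivo, Lev, Tess | the north bank: Mina, Pim]
5. Courier goes to the north bank with Tess.  [the south bank: Alma, Gus, Ivo, Lev | the north bank: Mina, Pim, Tess]
6. Courier goes back to the south bank alone.  [the south bank: Alma, Gus, Ivo, Lev | the north bank: Mina, Pim, Tess]
7. Courier goes to the north bank with Ivo.  [the south bank: Alma, Gus, Lev | the north bank: Ivo, Mina, Pim, Tess]
8. Courier goes back to the south bank alone.  [the south bank: Alma, Gus, Lev | the north bank: Ivo, Mina, Pim, Tess]
9. Courier goes to the north bank with Lev.  [the south bank: Alma, Gus | the north bank: Ivo, Lev, Mina, Pim, Tess]
10. Courier goes back to the south bank alone.  [the south bank: Alma, Gus | the north bank: Ivo, Lev, Mina, Pim, Tess]
11. Courier goes to the north bank with Gus.  [the south bank: Alma | the north bank: Gus, Ivo, Lev, Mina, Pim, Tess]
12. Courier goes back to the south bank alone.  [the south bank: Alma | the north bank: Gus, Ivo, Lev, Mina, Pim, Tess]
13. Courier goes to the north bank with Alma.  [the south bank: — | the north bank: Alma, Gus, Ivo, Lev, Mina, Pim, Tess]

Yes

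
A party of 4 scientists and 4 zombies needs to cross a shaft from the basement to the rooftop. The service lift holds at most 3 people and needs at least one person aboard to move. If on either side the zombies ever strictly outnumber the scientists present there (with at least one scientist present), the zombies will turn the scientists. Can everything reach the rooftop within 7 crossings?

Counting alone: each trip to the rooftop takes at most 3 across and each return brings at least 1 back, so after t trips out (and t−1 returns) at most 3t − (t−1) of the 8 are across; that first reaches 8 at t = 4, so at least 7 crossings are needed.
The safety rule pushes this higher. Following every safe sequence of crossings, the most of the 8 that can be at the rooftop as the service lift arrives there on crossing 7 is 7 — never all 8.
So the move cannot be finished within 7 crossings. (The shortest complete plan takes 9:)
1. 2 zombies → the rooftop.  (the basement: 4S 2Z; the rooftop: 0S 2Z)
2. 1 zombie ← the basement.  (the basement: 4S 3Z; the rooftop: 0S 1Z)
3. 3 zombies → the rooftop.  (the basement: 4S 0Z; the rooftop: 0S 4Z)
4. 1 zombie ← the basement.  (the basement: 4S 1Z; the rooftop: 0S 3Z)
5. 3 scientists → the rooftop.  (the basement: 1S 1Z; the rooftop: 3S 3Z)
6. 1 scientist and 1 zombie ← the basement.  (the basement: 2S 2Z; the rooftop: 2S 2Z)
7. 2 scientists → the rooftop.  (the basement: 0S 2Z; the rooftop: 4S 2Z)
8. 1 zombie ← the basement.  (the basement: 0S 3Z; the rooftop: 4S 1Z)
9. 3 zombies → the rooftop.  (the basement: 0S 0Z; the rooftop: 4S 4Z)

No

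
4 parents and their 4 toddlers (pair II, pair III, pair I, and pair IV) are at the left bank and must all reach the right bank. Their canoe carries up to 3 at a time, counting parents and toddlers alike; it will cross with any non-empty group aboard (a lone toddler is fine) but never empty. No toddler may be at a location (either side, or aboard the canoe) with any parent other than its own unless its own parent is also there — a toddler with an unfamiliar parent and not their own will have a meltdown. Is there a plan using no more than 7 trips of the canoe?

No

Counting alone: each trip to the right bank takes at most 3 across and each return brings at least 1 back, so after t trips out (and t−1 returns) at most 3t − (t−1) of the 8 are across; that first reaches 8 at t = 4, so at least 7 crossings are needed.
The safety rule pushes this higher. Following every safe sequence of crossings, the most of the 8 that can be at the right bank as the canoe arrives there on crossing 7 is 7 — never all 8.
So the move cannot be finished within 7 crossings. (The shortest complete plan takes 9:)
1. parent II and toddler II cross → the right bank.
2. parent II crosses ← the left bank.
3. parent II, parent III, and toddler III cross → the right bank.
4. parent II and toddler II cross ← the left bank.
5. parent I, parent II, and parent IV cross → the right bank.
6. toddler III crosses ← the left bank.
7. toddler II and toddler III cross → the right bank.
8. toddler II crosses ← the left bank.
9. toddler I, toddler II, and toddler IV cross → the right bank.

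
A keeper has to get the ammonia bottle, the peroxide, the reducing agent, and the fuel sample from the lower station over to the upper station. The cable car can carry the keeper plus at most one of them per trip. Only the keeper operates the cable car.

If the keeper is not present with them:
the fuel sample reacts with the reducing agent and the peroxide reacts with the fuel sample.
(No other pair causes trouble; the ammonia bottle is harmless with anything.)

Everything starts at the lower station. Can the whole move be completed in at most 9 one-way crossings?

Yes

Yes — this plan uses 9 crossings (≤ 9):
1. Keeper goes to the upper station with the fuel sample.
2. Keeper goes back to the lower station alone.
3. Keeper goes to the upper station with the ammonia bottle.
4. Keeper goes back to the lower station alone.
5. Keeper goes to the upper station with the peroxide.
6. Keeper goes back to the lower station with the fuel sample.
7. Keeper goes to the upper station with the reducing agent.
8. Keeper goes back to the lower station alone.
9. Keeper goes to the upper station with the fuel sample.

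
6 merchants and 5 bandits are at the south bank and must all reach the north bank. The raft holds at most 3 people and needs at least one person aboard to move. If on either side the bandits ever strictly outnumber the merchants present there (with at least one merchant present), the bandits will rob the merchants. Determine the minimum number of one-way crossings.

Counting alone: each trip to the north bank takes at most 3 across and each return brings at least 1 back, so after t trips out (and t−1 returns) at most 3t − (t−1) of the 11 are across; that first reaches 11 at t = 5, so at least 9 crossings are needed.
The plan below uses exactly 9 crossings, so it is optimal:
1. 3 bandits → the north bank.  (the south bank: 6M 2B; the north bank: 0M 3B)
2. 1 bandit ← the south bank.  (the south bank: 6M 3B; the north bank: 0M 2B)
3. 3 merchants → the north bank.  (the south bank: 3M 3B; the north bank: 3M 2B)
4. 1 merchant ← the south bank.  (the south bank: 4M 3B; the north bank: 2M 2B)
5. 2 merchants and 1 bandit → the north bank.  (the south bank: 2M 2B; the north bank: 4M 3B)
6. 1 merchant ← the south bank.  (the south bank: 3M 2B; the north bank: 3M 3B)
7. 2 merchants and 1 bandit → the north bank.  (the south bank: 1M 1B; the north bank: 5M 4B)
8. 1 merchant ← the south bank.  (the south bank: 2M 1B; the north bank: 4M 4B)
9. 2 merchants and 1 bandit → the north bank.  (the south bank: 0M 0B; the north bank: 6M 5B)

9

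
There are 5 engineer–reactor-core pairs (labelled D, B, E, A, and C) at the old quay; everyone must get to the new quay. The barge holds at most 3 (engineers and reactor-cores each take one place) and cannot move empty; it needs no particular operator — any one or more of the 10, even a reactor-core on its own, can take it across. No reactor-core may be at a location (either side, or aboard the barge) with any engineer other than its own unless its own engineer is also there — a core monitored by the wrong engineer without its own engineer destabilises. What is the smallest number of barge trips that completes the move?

Counting alone: each trip to the new quay takes at most 3 across and each return brings at least 1 back, so after t trips out (and t−1 returns) at most 3t − (t−1) of the 10 are across; that first reaches 10 at t = 5, so at least 9 crossings are needed.
The safety rule pushes this higher. Following every safe sequence of crossings, the most of the 10 that can be at the new quay as the barge arrives there on crossing 9 is 9 — never all 10.
So no plan with fewer than 11 crossings exists, and this one achieves 11:
1. engineer D and reactor-core D cross → the new quay.
2. engineer D crosses ← the old quay.
3. reactor-core A, reactor-core B, and reactor-core E cross → the new quay.
4. reactor-core D crosses ← the old quay.
5. engineer A, engineer B, and engineer E cross → the new quay.
6. engineer B and reactor-core B cross ← the old quay.
7. engineer B, engineer C, and engineer D cross → the new quay.
8. reactor-core E crosses ← the old quay.
9. reactor-core B and reactor-core D cross → the new quay.
10. reactor-core D crosses ← the old quay.
11. reactor-core C, reactor-core D, and reactor-core E cross → the new quay.

11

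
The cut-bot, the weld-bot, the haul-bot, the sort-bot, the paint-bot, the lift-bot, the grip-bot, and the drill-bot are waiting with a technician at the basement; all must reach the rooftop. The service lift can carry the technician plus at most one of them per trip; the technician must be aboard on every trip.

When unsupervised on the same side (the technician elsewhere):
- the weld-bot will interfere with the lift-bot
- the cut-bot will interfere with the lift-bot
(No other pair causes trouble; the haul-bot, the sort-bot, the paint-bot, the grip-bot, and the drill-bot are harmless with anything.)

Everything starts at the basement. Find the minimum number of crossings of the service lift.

17

Counting alone: the technician can take at most 1 across per trip to the rooftop, so moving all 8 needs at least 8 loaded trips out, with a return between consecutive ones — at least 15 crossings.
The safety rule pushes this higher. Following every safe sequence of crossings, the most of the 8 that can be at the rooftop as the service lift arrives there on crossing 15 is 7 — never all 8.
So no plan with fewer than 17 crossings exists, and this one achieves 17:
1. Technician goes to the rooftop with the lift-bot.  [the basement: the cut-bot, the drill-bot, the grip-bot, the haul-bot, the paint-bot, the sort-bot, the weld-bot | the rooftop: the lift-bot]
2. Technician goes back to the basement alone.  [the basement: the cut-bot, the drill-bot, the grip-bot, the haul-bot, the paint-bot, the sort-bot, the weld-bot | the rooftop: the lift-bot]
3. Technician goes to the rooftop with the cut-bot.  [the basement: the drill-bot, the grip-bot, the haul-bot, the paint-bot, the sort-bot, the weld-bot | the rooftop: the cut-bot, the lift-bot]
4. Technician goes back to the basement with the lift-bot.  [the basement: the drill-bot, the grip-bot, the haul-bot, the lift-bot, the paint-bot, the sort-bot, the weld-bot | the rooftop: the cut-bot]
5. Technician goes to the rooftop with the weld-bot.  [the basement: the drill-bot, the grip-bot, the haul-bot, the lift-bot, the paint-bot, the sort-bot | the rooftop: the cut-bot, the weld-bot]
6. Technician goes back to the basement alone.  [the basement: the drill-bot, the grip-bot, the haul-bot, the lift-bot, the paint-bot, the sort-bot | the rooftop: the cut-bot, the weld-bot]
7. Technician goes to the rooftop with the haul-bot.  [the basement: the drill-bot, the grip-bot, the lift-bot, the paint-bot, the sort-bot | the rooftop: the cut-bot, the haul-bot, the weld-bot]
8. Technician goes back to the basement alone.  [the basement: the drill-bot, the grip-bot, the lift-bot, the paint-bot, the sort-bot | the rooftop: the cut-bot, the haul-bot, the weld-bot]
9. Technician goes to the rooftop with the sort-bot.  [the basement: the drill-bot, the grip-bot, the lift-bot, the paint-bot | the rooftop: the cut-bot, the haul-bot, the sort-bot, the weld-bot]
10. Technician goes back to the basement alone.  [the basement: the drill-bot, the grip-bot, the lift-bot, the paint-bot | the rooftop: the cut-bot, the haul-bot, the sort-bot, the weld-bot]
11. Technician goes to the rooftop with the paint-bot.  [the basement: the drill-bot, the grip-bot, the lift-bot | the rooftop: the cut-bot, the haul-bot, the paint-bot, the sort-bot, the weld-bot]
12. Technician goes back to the basement alone.  [the basement: the drill-bot, the grip-bot, the lift-bot | the rooftop: the cut-bot, the haul-bot, the paint-bot, the sort-bot, the weld-bot]
13. Technician goes to the rooftop with the grip-bot.  [the basement: the drill-bot, the lift-bot | the rooftop: the cut-bot, the grip-bot, the haul-bot, the paint-bot, the sort-bot, the weld-bot]
14. Technician goes back to the basement alone.  [the basement: the drill-bot, the lift-bot | the rooftop: the cut-bot, the grip-bot, the haul-bot, the paint-bot, the sort-bot, the weld-bot]
15. Technician goes to the rooftop with the drill-bot.  [the basement: the lift-bot | the rooftop: the cut-bot, the drill-bot, the grip-bot, the haul-bot, the paint-bot, the sort-bot, the weld-bot]
16. Technician goes back to the basement alone.  [the basement: the lift-bot | the rooftop: the cut-bot, the drill-bot, the grip-bot, the haul-bot, the paint-bot, the sort-bot, the weld-bot]
17. Technician goes to the rooftop with the lift-bot.  [the basement: — | the rooftop: the cut-bot, the drill-bot, the grip-bot, the haul-bot, the lift-bot, the paint-bot, the sort-bot, the weld-bot]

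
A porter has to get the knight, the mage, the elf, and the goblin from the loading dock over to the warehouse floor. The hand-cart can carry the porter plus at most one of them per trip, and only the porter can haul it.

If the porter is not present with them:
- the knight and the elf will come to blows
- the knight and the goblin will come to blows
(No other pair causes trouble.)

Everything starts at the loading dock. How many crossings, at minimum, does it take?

9

Counting alone: the porter can take at most 1 across per trip to the warehouse floor, so moving all 4 needs at least 4 loaded trips out, with a return between consecutive ones — at least 7 crossings.
The safety rule pushes this higher. Following every safe sequence of crossings, the most of the 4 that can be at the warehouse floor as the hand-cart arrives there on crossing 7 is 3 — never all 4.
So no plan with fewer than 9 crossings exists, and this one achieves 9:
1. Porter goes to the warehouse floor with the knight.  [the loading dock: the elf, the goblin, the mage | the warehouse floor: the knight]
2. Porter goes back to the loading dock alone.  [the loading dock: the elf, the goblin, the mage | the warehouse floor: the knight]
3. Porter goes to the warehouse floor with the mage.  [the loading dock: the elf, the goblin | the warehouse floor: the knight, the mage]
4. Porter goes back to the loading dock alone.  [the loading dock: the elf, the goblin | the warehouse floor: the knight, the mage]
5. Porter goes to the warehouse floor with the elf.  [the loading dock: the goblin | the warehouse floor: the elf, the knight, the mage]
6. Porter goes back to the loading dock with the knight.  [the loading dock: the goblin, the knight | the warehouse floor: the elf, the mage]
7. Porter goes to the warehouse floor with the goblin.  [the loading dock: the knight | the warehouse floor: the elf, the goblin, the mage]
8. Porter goes back to the loading dock alone.  [the loading dock: the knight | the warehouse floor: the elf, the goblin, the mage]
9. Porter goes to the warehouse floor with the knight.  [the loading dock: — | the warehouse floor: the elf, the goblin, the knight, the mage]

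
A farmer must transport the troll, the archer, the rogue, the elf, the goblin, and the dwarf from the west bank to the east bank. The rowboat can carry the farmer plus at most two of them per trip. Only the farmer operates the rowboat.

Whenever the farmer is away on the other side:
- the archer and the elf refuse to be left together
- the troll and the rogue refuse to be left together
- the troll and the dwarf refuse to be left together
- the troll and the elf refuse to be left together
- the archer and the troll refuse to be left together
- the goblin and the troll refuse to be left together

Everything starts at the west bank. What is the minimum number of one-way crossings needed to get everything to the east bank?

9

Counting alone: the farmer can take at most 2 across per trip to the east bank, so moving all 6 needs at least 3 loaded trips out, with a return between consecutive ones — at least 5 crossings.
The safety rule pushes this higher. Following every safe sequence of crossings, the most of the 6 that can be at the east bank as the rowboat arrives there on crossings 5, 7 is 4, 5 respectively — never all 6.
So no plan with fewer than 9 crossings exists, and this one achieves 9:
1. Farmer goes to the east bank with the archer and the troll.  [the west bank: the dwarf, the elf, the goblin, the rogue | the east bank: the archer, the troll]
2. Farmer goes back to the west bank with the troll.  [the west bank: the dwarf, the elf, the goblin, the rogue, the troll | the east bank: the archer]
3. Farmer goes to the east bank with the rogue and the troll.  [the west bank: the dwarf, the elf, the goblin | the east bank: the archer, the rogue, the troll]
4. Farmer goes back to the west bank with the troll.  [the west bank: the dwarf, the elf, the goblin, the troll | the east bank: the archer, the rogue]
5. Farmer goes to the east bank with the goblin and the troll.  [the west bank: the dwarf, the elf | the east bank: the archer, the goblin, the rogue, the troll]
6. Farmer goes back to the west bank with the troll.  [the west bank: the dwarf, the elf, the troll | the east bank: the archer, the goblin, the rogue]
7. Farmer goes to the east bank with the dwarf and the troll.  [the west bank: the elf | the east bank: the archer, the dwarf, the goblin, the rogue, the troll]
8. Farmer goes back to the west bank with the troll.  [the west bank: the elf, the troll | the east bank: the archer, the dwarf, the goblin, the rogue]
9. Farmer goes to the east bank with the elf and the troll.  [the west bank: — | the east bank: the archer, the dwarf, the elf, the goblin, the rogue, the troll]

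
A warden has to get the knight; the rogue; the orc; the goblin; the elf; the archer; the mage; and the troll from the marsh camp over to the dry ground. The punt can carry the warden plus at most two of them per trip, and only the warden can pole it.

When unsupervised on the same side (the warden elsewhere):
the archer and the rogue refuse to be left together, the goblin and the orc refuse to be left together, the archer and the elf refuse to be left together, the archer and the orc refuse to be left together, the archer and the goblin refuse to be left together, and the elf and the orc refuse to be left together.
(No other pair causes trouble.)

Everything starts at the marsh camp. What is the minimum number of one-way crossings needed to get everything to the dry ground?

13

Counting alone: the warden can take at most 2 across per trip to the dry ground, so moving all 8 needs at least 4 loaded trips out, with a return between consecutive ones — at least 7 crossings.
The safety rule pushes this higher. Following every safe sequence of crossings, the most of the 8 that can be at the dry ground as the punt arrives there on crossings 7, 9, 11 is 5, 6, 7 respectively — never all 8.
So no plan with fewer than 13 crossings exists, and this one achieves 13:
1. Warden goes to the dry ground with the archer and the orc.  [the marsh camp: the elf, the goblin, the knight, the mage, the rogue, the troll | the dry ground: the archer, the orc]
2. Warden goes back to the marsh camp with the orc.  [the marsh camp: the elf, the goblin, the knight, the mage, the orc, the rogue, the troll | the dry ground: the archer]
3. Warden goes to the dry ground with the knight and the orc.  [the marsh camp: the elf, the goblin, the mage, the rogue, the troll | the dry ground: the archer, the knight, the orc]
4. Warden goes back to the marsh camp with the orc.  [the marsh camp: the elf, the goblin, the mage, the orc, the rogue, the troll | the dry ground: the archer, the knight]
5. Warden goes to the dry ground with the orc and the rogue.  [the marsh camp: the elf, the goblin, the mage, the troll | the dry ground: the archer, the knight, the orc, the rogue]
6. Warden goes back to the marsh camp with the archer.  [the marsh camp: the archer, the elf, the goblin, the mage, the troll | the dry ground: the knight, the orc, the rogue]
7. Warden goes to the dry ground with the elf and the goblin.  [the marsh camp: the archer, the mage, the troll | the dry ground: the elf, the goblin, the knight, the orc, the rogue]
8. Warden goes back to the marsh camp with the orc.  [the marsh camp: the archer, the mage, the orc, the troll | the dry ground: the elf, the goblin, the knight, the rogue]
9. Warden goes to the dry ground with the mage and the orc.  [the marsh camp: the archer, the troll | the dry ground: the elf, the goblin, the knight, the mage, the orc, the rogue]
10. Warden goes back to the marsh camp with the orc.  [the marsh camp: the archer, the orc, the troll | the dry ground: the elf, the goblin, the knight, the mage, the rogue]
11. Warden goes to the dry ground with the orc and the troll.  [the marsh camp: the archer | the dry ground: the elf, the goblin, the knight, the mage, the orc, the rogue, the troll]
12. Warden goes back to the marsh camp with the orc.  [the marsh camp: the archer, the orc | the dry ground: the elf, the goblin, the knight, the mage, the rogue, the troll]
13. Warden goes to the dry ground with the archer and the orc.  [the marsh camp: — | the dry ground: the archer, the elf, the goblin, the knight, the mage, the orc, the rogue, the troll]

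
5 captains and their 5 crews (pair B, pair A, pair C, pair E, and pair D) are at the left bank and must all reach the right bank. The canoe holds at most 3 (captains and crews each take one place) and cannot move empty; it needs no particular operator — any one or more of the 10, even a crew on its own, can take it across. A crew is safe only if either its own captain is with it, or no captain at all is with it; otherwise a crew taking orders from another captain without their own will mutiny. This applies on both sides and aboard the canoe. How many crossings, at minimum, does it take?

11

Counting alone: each trip to the right bank takes at most 3 across and each return brings at least 1 back, so after t trips out (and t−1 returns) at most 3t − (t−1) of the 10 are across; that first reaches 10 at t = 5, so at least 9 crossings are needed.
The safety rule pushes this higher. Following every safe sequence of crossings, the most of the 10 that can be at the right bank as the canoe arrives there on crossing 9 is 9 — never all 10.
So no plan with fewer than 11 crossings exists, and this one achieves 11:
1. captain B and crew B cross → the right bank.
2. captain B crosses ← the left bank.
3. crew A, crew C, and crew E cross → the right bank.
4. crew B crosses ← the left bank.
5. captain A, captain C, and captain E cross → the right bank.
6. captain A and crew A cross ← the left bank.
7. captain A, captain B, and captain D cross → the right bank.
8. crew C crosses ← the left bank.
9. crew A and crew B cross → the right bank.
10. crew B crosses ← the left bank.
11. crew B, crew C, and crew D cross → the right bank.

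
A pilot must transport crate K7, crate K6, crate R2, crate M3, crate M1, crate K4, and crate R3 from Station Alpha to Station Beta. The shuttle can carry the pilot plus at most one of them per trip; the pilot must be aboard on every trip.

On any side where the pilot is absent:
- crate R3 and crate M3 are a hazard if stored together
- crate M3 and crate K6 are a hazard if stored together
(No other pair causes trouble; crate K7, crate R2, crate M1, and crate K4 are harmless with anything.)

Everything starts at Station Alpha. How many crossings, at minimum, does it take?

Counting alone: the pilot can take at most 1 across per trip to Station Beta, so moving all 7 needs at least 7 loaded trips out, with a return between consecutive ones — at least 13 crossings.
The safety rule pushes this higher. Following every safe sequence of crossings, the most of the 7 that can be at Station Beta as the shuttle arrives there on crossing 13 is 6 — never all 7.
So no plan with fewer than 15 crossings exists, and this one achieves 15:
1. Pilot goes to Station Beta with crate M3.
2. Pilot goes back to Station Alpha alone.
3. Pilot goes to Station Beta with crate K7.
4. Pilot goes back to Station Alpha alone.
5. Pilot goes to Station Beta with crate K6.
6. Pilot goes back to Station Alpha with crate M3.
7. Pilot goes to Station Beta with crate R3.
8. Pilot goes back to Station Alpha alone.
9. Pilot goes to Station Beta with crate R2.
10. Pilot goes back to Station Alpha alone.
11. Pilot goes to Station Beta with crate M1.
12. Pilot goes back to Station Alpha alone.
13. Pilot goes to Station Beta with crate K4.
14. Pilot goes back to Station Alpha alone.
15. Pilot goes to Station Beta with crate M3.

15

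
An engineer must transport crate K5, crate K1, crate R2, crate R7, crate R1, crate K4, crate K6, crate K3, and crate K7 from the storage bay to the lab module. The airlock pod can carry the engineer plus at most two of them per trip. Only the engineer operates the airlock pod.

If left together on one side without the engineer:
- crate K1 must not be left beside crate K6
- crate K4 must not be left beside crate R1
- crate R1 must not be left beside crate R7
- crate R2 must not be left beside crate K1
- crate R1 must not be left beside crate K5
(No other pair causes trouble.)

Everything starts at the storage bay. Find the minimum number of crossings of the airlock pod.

11

Counting alone: the engineer can take at most 2 across per trip to the lab module, so moving all 9 needs at least 5 loaded trips out, with a return between consecutive ones — at least 9 crossings.
The safety rule pushes this higher. Following every safe sequence of crossings, the most of the 9 that can be at the lab module as the airlock pod arrives there on crossing 9 is 8 — never all 9.
So no plan with fewer than 11 crossings exists, and this one achieves 11:
1. Engineer goes to the lab module with crate K1 and crate R1.
2. Engineer goes back to the storage bay alone.
3. Engineer goes to the lab module with crate K5.
4. Engineer goes back to the storage bay with crate R1.
5. Engineer goes to the lab module with crate K4 and crate R7.
6. Engineer goes back to the storage bay alone.
7. Engineer goes to the lab module with crate K6 and crate R2.
8. Engineer goes back to the storage bay with crate K1.
9. Engineer goes to the lab module with crate K3 and crate K7.
10. Engineer goes back to the storage bay alone.
11. Engineer goes to the lab module with crate K1 and crate R1.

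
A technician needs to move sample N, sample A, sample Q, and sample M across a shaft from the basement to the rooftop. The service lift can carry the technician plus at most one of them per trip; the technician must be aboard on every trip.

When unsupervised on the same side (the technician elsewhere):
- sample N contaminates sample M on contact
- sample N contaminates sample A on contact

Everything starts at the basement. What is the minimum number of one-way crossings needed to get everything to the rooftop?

Counting alone: the technician can take at most 1 across per trip to the rooftop, so moving all 4 needs at least 4 loaded trips out, with a return between consecutive ones — at least 7 crossings.
The safety rule pushes this higher. Following every safe sequence of crossings, the most of the 4 that can be at the rooftop as the service lift arrives there on crossing 7 is 3 — never all 4.
So no plan with fewer than 9 crossings exists, and this one achieves 9:
1. Technician goes to the rooftop with sample N.  [the basement: sample A, sample M, sample Q | the rooftop: sample N]
2. Technician goes back to the basement alone.  [the basement: sample A, sample M, sample Q | the rooftop: sample N]
3. Technician goes to the rooftop with sample A.  [the basement: sample M, sample Q | the rooftop: sample A, sample N]
4. Technician goes back to the basement with sample N.  [the basement: sample M, sample N, sample Q | the rooftop: sample A]
5. Technician goes to the rooftop with sample M.  [the basement: sample N, sample Q | the rooftop: sample A, sample M]
6. Technician goes back to the basement alone.  [the basement: sample N, sample Q | the rooftop: sample A, sample M]
7. Technician goes to the rooftop with sample Q.  [the basement: sample N | the rooftop: sample A, sample M, sample Q]
8. Technician goes back to the basement alone.  [the basement: sample N | the rooftop: sample A, sample M, sample Q]
9. Technician goes to the rooftop with sample N.  [the basement: — | the rooftop: sample A, sample M, sample N, sample Q]

9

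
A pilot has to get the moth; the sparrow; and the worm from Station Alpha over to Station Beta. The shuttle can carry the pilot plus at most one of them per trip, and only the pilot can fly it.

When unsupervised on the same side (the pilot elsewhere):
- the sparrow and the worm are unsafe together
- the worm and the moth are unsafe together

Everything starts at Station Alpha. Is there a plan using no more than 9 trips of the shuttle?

Yes — this plan uses 7 crossings (≤ 9):
1. Pilot goes to Station Beta with the worm.  [Station Alpha: the moth, the sparrow | Station Beta: the worm]
2. Pilot goes back to Station Alpha alone.  [Station Alpha: the moth, the sparrow | Station Beta: the worm]
3. Pilot goes to Station Beta with the moth.  [Station Alpha: the sparrow | Station Beta: the moth, the worm]
4. Pilot goes back to Station Alpha with the worm.  [Station Alpha: the sparrow, the worm | Station Beta: the moth]
5. Pilot goes to Station Beta with the sparrow.  [Station Alpha: the worm | Station Beta: the moth, the sparrow]
6. Pilot goes back to Station Alpha alone.  [Station Alpha: the worm | Station Beta: the moth, the sparrow]
7. Pilot goes to Station Beta with the worm.  [Station Alpha: — | Station Beta: the moth, the sparrow, the worm]

Yes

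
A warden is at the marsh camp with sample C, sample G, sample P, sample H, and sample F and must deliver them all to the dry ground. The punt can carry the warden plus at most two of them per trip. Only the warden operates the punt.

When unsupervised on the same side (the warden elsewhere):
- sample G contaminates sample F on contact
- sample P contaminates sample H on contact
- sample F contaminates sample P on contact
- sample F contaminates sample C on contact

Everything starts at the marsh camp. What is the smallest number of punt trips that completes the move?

5

Counting alone: the warden can take at most 2 across per trip to the dry ground, so moving all 5 needs at least 3 loaded trips out, with a return between consecutive ones — at least 5 crossings.
The plan below uses exactly 5 crossings, so it is optimal:
1. Warden goes to the dry ground with sample F and sample P.  [the marsh camp: sample C, sample G, sample H | the dry ground: sample F, sample P]
2. Warden goes back to the marsh camp with sample F.  [the marsh camp: sample C, sample F, sample G, sample H | the dry ground: sample P]
3. Warden goes to the dry ground with sample C and sample G.  [the marsh camp: sample F, sample H | the dry ground: sample C, sample G, sample P]
4. Warden goes back to the marsh camp alone.  [the marsh camp: sample F, sample H | the dry ground: sample C, sample G, sample P]
5. Warden goes to the dry ground with sample F and sample H.  [the marsh camp: — | the dry ground: sample C, sample F, sample G, sample H, sample P]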